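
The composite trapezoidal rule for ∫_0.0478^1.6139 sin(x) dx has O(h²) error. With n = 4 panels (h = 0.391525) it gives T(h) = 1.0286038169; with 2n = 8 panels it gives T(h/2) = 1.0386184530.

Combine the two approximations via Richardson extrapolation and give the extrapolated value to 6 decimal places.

1.041957

r = 2, so 2^r = 4.
2^2 × A(h/2) = 4.1544738120; minus A(h) gives 3.1258699951.
(4 × 1.0386184530 − 1.0286038169)/(4 − 1) = 1.0419566650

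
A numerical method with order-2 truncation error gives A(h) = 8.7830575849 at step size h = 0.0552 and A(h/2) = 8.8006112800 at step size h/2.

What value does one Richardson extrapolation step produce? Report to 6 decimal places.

r = 2: numerator weight 4, denominator 3.
4*8.8006112800 − 8.7830575849 = 26.4193875351
Denominator 4 − 1 = 3.
Extrapolated: 26.4193875351 / 3 = 8.8064625117

8.806463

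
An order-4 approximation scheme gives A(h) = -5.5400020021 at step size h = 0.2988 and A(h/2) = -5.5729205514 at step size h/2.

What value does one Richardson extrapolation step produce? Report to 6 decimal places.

-5.575115

r = 4: numerator weight 16, denominator 15.
Numerator 16 × A(h/2) − A(h) = 16 × (-5.5729205514) − (-5.5400020021) = -83.6267268203
Denominator 16 − 1 = 15.
Result: -5.5751151214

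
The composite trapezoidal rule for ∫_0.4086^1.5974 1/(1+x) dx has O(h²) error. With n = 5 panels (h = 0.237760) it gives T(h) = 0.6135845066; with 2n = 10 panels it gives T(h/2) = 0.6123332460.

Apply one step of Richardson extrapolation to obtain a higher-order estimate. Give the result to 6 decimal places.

Method order is 2; weight 2^2 = 4.
4×0.6123332460 = 2.4493329840; subtract 0.6135845066 → 1.8357484774
Divide by 2^2 − 1 = 3.
So the Richardson estimate is 0.6119161591.
Gap between inputs: 1.251e-03; correction applied: −0.0004170869.

0.611916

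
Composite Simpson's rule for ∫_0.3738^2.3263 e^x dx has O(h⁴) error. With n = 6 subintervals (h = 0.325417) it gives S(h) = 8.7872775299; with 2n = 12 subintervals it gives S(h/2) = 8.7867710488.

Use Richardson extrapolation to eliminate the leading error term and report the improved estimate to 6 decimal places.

8.786737

r = 4: numerator weight 16, denominator 15.
16*8.7867710488 − 8.7872775299 = 131.8010592509
(16*8.7867710488 − 8.7872775299)/(16 − 1) = 8.7867372834
Shift from A(h/2): −0.0000337654.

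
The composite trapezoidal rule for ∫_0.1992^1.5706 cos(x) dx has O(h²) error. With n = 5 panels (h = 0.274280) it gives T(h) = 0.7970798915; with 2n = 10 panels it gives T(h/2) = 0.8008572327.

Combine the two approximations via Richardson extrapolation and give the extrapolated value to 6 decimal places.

r = 2: numerator weight 4, denominator 3.
Weighted: 3.2034289308 − 0.7970798915 = 2.4063490393
Divide by 2^2 − 1 = 3.
So the Richardson estimate is 0.8021163464.
Shift from A(h/2): +0.0012591137.

0.802116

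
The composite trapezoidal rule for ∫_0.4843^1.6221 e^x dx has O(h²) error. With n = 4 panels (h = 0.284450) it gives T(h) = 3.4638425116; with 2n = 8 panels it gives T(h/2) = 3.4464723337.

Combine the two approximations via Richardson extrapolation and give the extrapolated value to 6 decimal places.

3.440682

Leading term ∝ h^2; use weight 4 = 2^2.
4×3.4464723337 = 13.7858893348; subtract 3.4638425116 → 10.3220468232
Divide by 2^2 − 1 = 3.
Extrapolated: 10.3220468232 / 3 = 3.4406822744
Correction |R − A(h/2)| = 5.790e-03; gap |A(h/2) − A(h)| = 1.737e-02.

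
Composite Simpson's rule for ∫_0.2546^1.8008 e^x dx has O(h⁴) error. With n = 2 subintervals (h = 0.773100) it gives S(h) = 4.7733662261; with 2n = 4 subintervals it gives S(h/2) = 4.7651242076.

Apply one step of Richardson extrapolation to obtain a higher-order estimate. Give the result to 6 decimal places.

4.764575

The method has order 4: 2^4 = 16.
16*4.7651242076 − 4.7733662261 = 71.4686210955
Divide by 2^4 − 1 = 15.
R = 71.4686210955/15 = 4.7645747397
Gap between inputs: 8.242e-03; correction applied: −0.0005494679.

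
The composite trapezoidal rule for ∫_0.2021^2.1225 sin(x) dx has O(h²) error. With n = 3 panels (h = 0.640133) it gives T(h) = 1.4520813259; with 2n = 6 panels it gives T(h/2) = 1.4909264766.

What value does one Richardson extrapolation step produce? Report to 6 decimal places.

Leading term ∝ h^2; use weight 4 = 2^2.
4×1.4909264766 − 1.4520813259 = 4.5116245805
Extrapolated: 4.5116245805 / 3 = 1.5038748602
Correction |R − A(h/2)| = 1.295e-02; gap |A(h/2) − A(h)| = 3.885e-02.

1.503875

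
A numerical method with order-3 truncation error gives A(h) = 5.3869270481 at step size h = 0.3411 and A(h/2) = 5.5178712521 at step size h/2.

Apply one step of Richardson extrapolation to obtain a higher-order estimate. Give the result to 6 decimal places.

r = 3, so 2^r = 8.
Top: 8(5.5178712521) − (5.3869270481) = 38.7560429687
38.7560429687 ÷ 7 = 5.5365775670
Shift from A(h/2): +0.0187063149.

5.536578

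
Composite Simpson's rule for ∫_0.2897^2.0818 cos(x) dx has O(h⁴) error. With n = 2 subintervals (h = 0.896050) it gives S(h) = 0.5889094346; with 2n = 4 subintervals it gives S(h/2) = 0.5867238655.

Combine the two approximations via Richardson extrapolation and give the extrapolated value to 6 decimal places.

r = 4, so 2^r = 16.
16 × 0.5867238655 = 9.3875818480; 9.3875818480 − 0.5889094346 = 8.7986724134
8.7986724134 ÷ 15 = 0.5865781609
Correction |R − A(h/2)| = 1.457e-04; gap |A(h/2) − A(h)| = 2.186e-03.

0.586578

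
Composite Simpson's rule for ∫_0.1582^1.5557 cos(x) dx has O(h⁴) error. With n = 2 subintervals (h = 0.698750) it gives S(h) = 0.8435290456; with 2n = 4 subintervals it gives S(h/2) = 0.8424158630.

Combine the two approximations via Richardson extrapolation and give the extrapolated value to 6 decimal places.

The method has order 4: 2^4 = 16.
16·0.8424158630 − 0.8435290456 = 12.6351247624
Denominator 16 − 1 = 15.
So the Richardson estimate is 0.8423416508.
Correction |R − A(h/2)| = 7.421e-05; gap |A(h/2) − A(h)| = 1.113e-03.

0.842342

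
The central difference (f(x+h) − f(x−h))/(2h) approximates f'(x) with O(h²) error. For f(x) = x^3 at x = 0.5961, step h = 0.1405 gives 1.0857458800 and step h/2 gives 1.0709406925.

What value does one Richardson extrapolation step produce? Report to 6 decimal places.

Order 2 gives 2^r = 4 and 2^r − 1 = 3.
Weighted: 4.2837627700 − 1.0857458800 = 3.1980168900
Denominator 4 − 1 = 3.
So the Richardson estimate is 1.0660056300.

1.066006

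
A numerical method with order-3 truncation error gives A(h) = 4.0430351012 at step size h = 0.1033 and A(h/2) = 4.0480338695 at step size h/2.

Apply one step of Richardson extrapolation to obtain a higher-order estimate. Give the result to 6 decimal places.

4.048748

Leading term ∝ h^3; use weight 8 = 2^3.
2^3·A(h/2) = 32.3842709560; minus A(h) gives 28.3412358548.
Divide by 2^3 − 1 = 7.
28.3412358548 ÷ 7 = 4.0487479793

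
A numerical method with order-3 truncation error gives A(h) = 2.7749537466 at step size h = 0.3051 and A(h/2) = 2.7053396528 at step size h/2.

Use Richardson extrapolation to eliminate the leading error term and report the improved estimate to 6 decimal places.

2.695395

Error is O(h^3); halving h shrinks it by 2^3 = 8.
8·2.7053396528 = 21.6427172224; subtract 2.7749537466 → 18.8677634758
Divide by 2^3 − 1 = 7.
So the Richardson estimate is 2.6953947823.
Correction |R − A(h/2)| = 9.945e-03; gap |A(h/2) − A(h)| = 6.961e-02.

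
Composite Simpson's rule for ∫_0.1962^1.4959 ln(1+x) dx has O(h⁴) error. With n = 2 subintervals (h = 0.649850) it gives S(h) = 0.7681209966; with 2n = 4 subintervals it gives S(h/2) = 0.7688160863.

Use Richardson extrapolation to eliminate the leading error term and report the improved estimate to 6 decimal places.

r = 4, so 2^r = 16.
Top: 16(0.7688160863) − (0.7681209966) = 11.5329363842
11.5329363842 ÷ 15 = 0.7688624256

0.768862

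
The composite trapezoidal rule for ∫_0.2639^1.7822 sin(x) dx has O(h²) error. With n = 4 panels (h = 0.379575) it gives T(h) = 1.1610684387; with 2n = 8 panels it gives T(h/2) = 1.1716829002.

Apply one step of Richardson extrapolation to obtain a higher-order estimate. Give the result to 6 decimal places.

Order 2 gives 2^r = 4 and 2^r − 1 = 3.
A(h/2) − A(h) = 1.1716829002 − 1.1610684387 = 0.0106144615
Correction (A(h/2) − A(h))/(4 − 1) = 0.0106144615/3 = 0.0035381538
R = 1.1716829002 + 0.0035381538 = 1.1752210540

1.175221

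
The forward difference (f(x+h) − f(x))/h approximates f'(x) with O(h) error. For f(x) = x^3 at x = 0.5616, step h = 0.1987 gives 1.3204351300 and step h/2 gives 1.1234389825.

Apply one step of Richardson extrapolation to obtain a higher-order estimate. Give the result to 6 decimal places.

0.926443

Method order is 1; weight 2^1 = 2.
2×1.1234389825 − 1.3204351300 = 0.9264428350
Extrapolated: 0.9264428350 / 1 = 0.9264428350
Correction |R − A(h/2)| = 1.970e-01; gap |A(h/2) − A(h)| = 1.970e-01.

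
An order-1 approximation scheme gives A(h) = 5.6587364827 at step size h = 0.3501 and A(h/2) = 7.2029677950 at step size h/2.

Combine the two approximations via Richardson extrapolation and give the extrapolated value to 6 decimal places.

8.747199

The method has order 1: 2^1 = 2.
Weighted: 14.4059355900 − 5.6587364827 = 8.7471991073
(2·7.2029677950 − 5.6587364827)/(2 − 1) = 8.7471991073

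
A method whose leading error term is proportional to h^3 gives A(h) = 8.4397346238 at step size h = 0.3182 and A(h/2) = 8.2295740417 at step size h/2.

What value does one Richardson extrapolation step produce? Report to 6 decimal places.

8.199551

Error is O(h^3); halving h shrinks it by 2^3 = 8.
Numerator 8·A(h/2) − A(h) = 8·8.2295740417 − 8.4397346238 = 57.3968577098
Divide by 2^3 − 1 = 7.
R = 57.3968577098/7 = 8.1995511014
Shift from A(h/2): −0.0300229403.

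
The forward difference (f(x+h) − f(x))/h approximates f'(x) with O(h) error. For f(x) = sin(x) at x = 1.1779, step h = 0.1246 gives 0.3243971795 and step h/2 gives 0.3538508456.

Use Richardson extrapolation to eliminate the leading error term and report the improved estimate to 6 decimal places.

Method order is 1; weight 2^1 = 2.
Top: 2(0.3538508456) − (0.3243971795) = 0.3833045117
0.3833045117 ÷ 1 = 0.3833045117
Gap between inputs: 2.945e-02; correction applied: +0.0294536661.

0.383305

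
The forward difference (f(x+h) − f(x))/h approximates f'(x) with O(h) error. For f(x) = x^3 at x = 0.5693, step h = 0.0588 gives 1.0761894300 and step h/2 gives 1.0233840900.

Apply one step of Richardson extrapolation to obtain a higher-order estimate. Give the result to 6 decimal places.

Error is O(h^1); halving h shrinks it by 2^1 = 2.
2^1*A(h/2) = 2.0467681800; minus A(h) gives 0.9705787500.
Divide by 2^1 − 1 = 1.
Extrapolated: 0.9705787500 / 1 = 0.9705787500

0.970579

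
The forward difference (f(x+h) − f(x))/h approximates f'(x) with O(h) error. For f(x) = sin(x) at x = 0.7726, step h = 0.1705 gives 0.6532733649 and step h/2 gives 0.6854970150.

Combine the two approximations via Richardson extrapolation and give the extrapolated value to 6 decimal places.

The method has order 1: 2^1 = 2.
Weighted: 1.3709940300 − 0.6532733649 = 0.7177206651
Divide by 2^1 − 1 = 1.
Result: 0.7177206651
Correction |R − A(h/2)| = 3.222e-02; gap |A(h/2) − A(h)| = 3.222e-02.

0.717721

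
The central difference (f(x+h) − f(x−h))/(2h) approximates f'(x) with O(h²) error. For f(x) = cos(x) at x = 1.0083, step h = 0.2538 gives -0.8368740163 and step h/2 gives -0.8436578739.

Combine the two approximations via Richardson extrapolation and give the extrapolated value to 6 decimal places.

-0.845919

r = 2: numerator weight 4, denominator 3.
Top: 4(-0.8436578739) − (-0.8368740163) = -2.5377574793
(-2.5377574793) ÷ 3 = -0.8459191598
Correction |R − A(h/2)| = 2.261e-03; gap |A(h/2) − A(h)| = 6.784e-03.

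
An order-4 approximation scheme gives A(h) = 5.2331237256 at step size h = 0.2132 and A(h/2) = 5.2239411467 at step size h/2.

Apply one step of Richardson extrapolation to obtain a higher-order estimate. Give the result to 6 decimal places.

5.223329

Method order is 4; weight 2^4 = 16.
Difference of the inputs: 5.2239411467 − 5.2331237256 = -0.0091825789
Divide by 2^4 − 1 = 15: (-0.0091825789)/15 = -0.0006121719
R = A(h/2) + (A(h/2) − A(h))/15 = 5.2239411467 − 0.0006121719 = 5.2233289748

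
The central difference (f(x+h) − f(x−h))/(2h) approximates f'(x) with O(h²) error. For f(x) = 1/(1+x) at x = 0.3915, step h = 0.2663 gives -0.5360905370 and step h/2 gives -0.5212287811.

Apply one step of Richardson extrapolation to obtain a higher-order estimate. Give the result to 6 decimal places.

-0.516275

Method order is 2; weight 2^2 = 4.
4·(-0.5212287811) = -2.0849151244; (-2.0849151244) − (-0.5360905370) = -1.5488245874
R = (-1.5488245874)/3 = -0.5162748625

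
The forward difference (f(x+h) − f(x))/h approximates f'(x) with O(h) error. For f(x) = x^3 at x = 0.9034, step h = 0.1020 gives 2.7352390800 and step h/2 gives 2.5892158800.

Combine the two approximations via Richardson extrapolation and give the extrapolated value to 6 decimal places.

The method has order 1: 2^1 = 2.
2 × 2.5892158800 − 2.7352390800 = 2.4431926800
Extrapolated: 2.4431926800 / 1 = 2.4431926800
Correction |R − A(h/2)| = 1.460e-01; gap |A(h/2) − A(h)| = 1.460e-01.

2.443193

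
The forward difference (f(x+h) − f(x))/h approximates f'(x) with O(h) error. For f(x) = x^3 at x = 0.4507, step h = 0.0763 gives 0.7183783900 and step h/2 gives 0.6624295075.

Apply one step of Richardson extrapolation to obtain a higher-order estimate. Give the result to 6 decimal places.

0.606481

Error is O(h^1); halving h shrinks it by 2^1 = 2.
A(h/2) − A(h) = 0.6624295075 − 0.7183783900 = -0.0559488825
Divide by 2^1 − 1 = 1: (-0.0559488825)/1 = -0.0559488825
R = A(h/2) + (A(h/2) − A(h))/1 = 0.6624295075 − 0.0559488825 = 0.6064806250
Gap between inputs: 5.595e-02; correction applied: −0.0559488825.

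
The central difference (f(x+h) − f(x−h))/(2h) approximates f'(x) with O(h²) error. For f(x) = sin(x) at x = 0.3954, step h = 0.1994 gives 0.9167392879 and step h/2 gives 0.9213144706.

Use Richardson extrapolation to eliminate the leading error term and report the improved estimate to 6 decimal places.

0.922840

r = 2, so 2^r = 4.
4×0.9213144706 = 3.6852578824; 3.6852578824 − 0.9167392879 = 2.7685185945
Extrapolated: 2.7685185945 / 3 = 0.9228395315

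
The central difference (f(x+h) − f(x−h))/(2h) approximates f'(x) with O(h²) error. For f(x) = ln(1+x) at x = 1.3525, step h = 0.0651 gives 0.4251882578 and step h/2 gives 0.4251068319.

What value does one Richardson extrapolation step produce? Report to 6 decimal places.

0.425080

Order 2 gives 2^r = 4 and 2^r − 1 = 3.
Numerator 4*A(h/2) − A(h) = 4*0.4251068319 − 0.4251882578 = 1.2752390698
Extrapolated: 1.2752390698 / 3 = 0.4250796899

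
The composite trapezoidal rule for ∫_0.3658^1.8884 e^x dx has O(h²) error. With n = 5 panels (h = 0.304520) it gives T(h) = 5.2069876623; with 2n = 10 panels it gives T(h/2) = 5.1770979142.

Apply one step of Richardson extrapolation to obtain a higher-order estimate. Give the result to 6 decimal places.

5.167135

Method order is 2; weight 2^2 = 4.
2^2*A(h/2) = 20.7083916568; minus A(h) gives 15.5014039945.
Denominator 4 − 1 = 3.
(4*5.1770979142 − 5.2069876623)/(4 − 1) = 5.1671346648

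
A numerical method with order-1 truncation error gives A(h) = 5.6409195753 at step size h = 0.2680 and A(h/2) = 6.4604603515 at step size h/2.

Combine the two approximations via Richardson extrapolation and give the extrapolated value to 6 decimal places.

Order 1 gives 2^r = 2 and 2^r − 1 = 1.
2 × 6.4604603515 = 12.9209207030; 12.9209207030 − 5.6409195753 = 7.2800011277
Denominator 2 − 1 = 1.
R = 7.2800011277/1 = 7.2800011277

7.280001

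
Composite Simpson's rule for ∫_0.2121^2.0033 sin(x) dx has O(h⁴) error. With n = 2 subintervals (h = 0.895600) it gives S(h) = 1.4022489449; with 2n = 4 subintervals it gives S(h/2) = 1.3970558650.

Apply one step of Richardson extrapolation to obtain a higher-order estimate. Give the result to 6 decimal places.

r = 4, so 2^r = 16.
Top: 16(1.3970558650) − (1.4022489449) = 20.9506448951
Denominator 16 − 1 = 15.
R = 20.9506448951/15 = 1.3967096597

1.396710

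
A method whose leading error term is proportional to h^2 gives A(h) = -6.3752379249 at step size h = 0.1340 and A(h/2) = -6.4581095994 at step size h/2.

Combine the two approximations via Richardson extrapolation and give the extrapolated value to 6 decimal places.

r = 2, so 2^r = 4.
Numerator 4*A(h/2) − A(h) = 4*(-6.4581095994) − (-6.3752379249) = -19.4572004727
R = (-19.4572004727)/3 = -6.4857334909
Correction |R − A(h/2)| = 2.762e-02; gap |A(h/2) − A(h)| = 8.287e-02.

-6.485733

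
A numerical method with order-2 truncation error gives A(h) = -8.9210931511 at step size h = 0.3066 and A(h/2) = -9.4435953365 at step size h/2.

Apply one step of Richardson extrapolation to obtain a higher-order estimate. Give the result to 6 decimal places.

r = 2, so 2^r = 4.
4·(-9.4435953365) − (-8.9210931511) = -28.8532881949
Extrapolated: (-28.8532881949) / 3 = -9.6177627316
Gap between inputs: 5.225e-01; correction applied: −0.1741673951.

-9.617763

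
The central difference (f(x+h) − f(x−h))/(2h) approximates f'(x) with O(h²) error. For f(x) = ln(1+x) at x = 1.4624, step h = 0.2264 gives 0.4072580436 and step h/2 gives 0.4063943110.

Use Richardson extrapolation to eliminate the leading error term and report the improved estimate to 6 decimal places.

0.406106

r = 2, so 2^r = 4.
Difference of the inputs: 0.4063943110 − 0.4072580436 = -0.0008637326
Correction (A(h/2) − A(h))/(4 − 1) = (-0.0008637326)/3 = -0.0002879109
R = 0.4063943110 − 0.0002879109 = 0.4061064001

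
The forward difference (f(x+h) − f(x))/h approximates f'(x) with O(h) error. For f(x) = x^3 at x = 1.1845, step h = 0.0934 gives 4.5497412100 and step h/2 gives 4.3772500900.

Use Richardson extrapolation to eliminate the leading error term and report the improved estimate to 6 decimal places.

4.204759

Order 1 gives 2^r = 2 and 2^r − 1 = 1.
2 × 4.3772500900 − 4.5497412100 = 4.2047589700
Divide by 2^1 − 1 = 1.
Extrapolated: 4.2047589700 / 1 = 4.2047589700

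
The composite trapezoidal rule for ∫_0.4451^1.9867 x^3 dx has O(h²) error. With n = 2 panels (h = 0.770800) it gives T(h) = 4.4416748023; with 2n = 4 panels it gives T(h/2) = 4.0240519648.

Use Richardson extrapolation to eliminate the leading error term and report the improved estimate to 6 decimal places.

Method order is 2; weight 2^2 = 4.
2^2·A(h/2) = 16.0962078592; minus A(h) gives 11.6545330569.
Denominator 4 − 1 = 3.
Result: 3.8848443523
Gap between inputs: 4.176e-01; correction applied: −0.1392076125.

3.884844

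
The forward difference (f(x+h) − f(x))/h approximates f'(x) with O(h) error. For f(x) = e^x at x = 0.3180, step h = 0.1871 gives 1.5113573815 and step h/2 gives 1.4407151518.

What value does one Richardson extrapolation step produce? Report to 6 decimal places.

With r = 1 the leading error scales as h^1, so the weight is 2^1 = 2.
Difference of the inputs: 1.4407151518 − 1.5113573815 = -0.0706422297
Correction (A(h/2) − A(h))/(2 − 1) = (-0.0706422297)/1 = -0.0706422297
R = 1.4407151518 − 0.0706422297 = 1.3700729221

1.370073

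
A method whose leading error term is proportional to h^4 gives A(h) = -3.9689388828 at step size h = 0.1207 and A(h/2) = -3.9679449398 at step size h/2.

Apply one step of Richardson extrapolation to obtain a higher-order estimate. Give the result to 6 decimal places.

-3.967879

Leading term ∝ h^4; use weight 16 = 2^4.
Numerator 16·A(h/2) − A(h) = 16·(-3.9679449398) − (-3.9689388828) = -59.5181801540
Extrapolated: (-59.5181801540) / 15 = -3.9678786769
Shift from A(h/2): +0.0000662629.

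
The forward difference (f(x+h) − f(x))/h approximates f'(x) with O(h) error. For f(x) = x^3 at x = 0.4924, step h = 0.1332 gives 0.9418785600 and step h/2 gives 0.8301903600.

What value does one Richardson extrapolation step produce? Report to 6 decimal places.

0.718502

r = 1, so 2^r = 2.
2^1·A(h/2) = 1.6603807200; minus A(h) gives 0.7185021600.
0.7185021600 ÷ 1 = 0.7185021600
Gap between inputs: 1.117e-01; correction applied: −0.1116882000.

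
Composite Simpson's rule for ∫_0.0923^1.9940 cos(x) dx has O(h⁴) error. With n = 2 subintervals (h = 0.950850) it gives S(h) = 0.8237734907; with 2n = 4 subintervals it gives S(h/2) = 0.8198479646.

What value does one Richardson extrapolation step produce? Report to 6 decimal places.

0.819586

Error is O(h^4); halving h shrinks it by 2^4 = 16.
2^4·A(h/2) = 13.1175674336; minus A(h) gives 12.2937939429.
Extrapolated: 12.2937939429 / 15 = 0.8195862629
Gap between inputs: 3.926e-03; correction applied: −0.0002617017.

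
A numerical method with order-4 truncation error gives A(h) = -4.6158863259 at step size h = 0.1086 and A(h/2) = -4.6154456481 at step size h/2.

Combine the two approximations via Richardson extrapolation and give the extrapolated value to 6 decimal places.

-4.615416

r = 4, so 2^r = 16.
16*(-4.6154456481) − (-4.6158863259) = -69.2312440437
R = (-69.2312440437)/15 = -4.6154162696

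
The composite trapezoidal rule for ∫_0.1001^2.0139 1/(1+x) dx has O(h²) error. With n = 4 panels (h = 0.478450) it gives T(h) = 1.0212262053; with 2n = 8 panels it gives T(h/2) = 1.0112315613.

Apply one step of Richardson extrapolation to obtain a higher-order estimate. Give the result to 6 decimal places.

r = 2: numerator weight 4, denominator 3.
Top: 4(1.0112315613) − (1.0212262053) = 3.0237000399
Denominator 4 − 1 = 3.
So the Richardson estimate is 1.0079000133.

1.007900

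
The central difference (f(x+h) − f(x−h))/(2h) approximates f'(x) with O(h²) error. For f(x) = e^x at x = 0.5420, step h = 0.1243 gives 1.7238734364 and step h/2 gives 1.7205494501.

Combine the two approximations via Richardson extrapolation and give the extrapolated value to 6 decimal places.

Error is O(h^2); halving h shrinks it by 2^2 = 4.
A(h/2) − A(h) = 1.7205494501 − 1.7238734364 = -0.0033239863
Correction (A(h/2) − A(h))/(4 − 1) = (-0.0033239863)/3 = -0.0011079954
R = A(h/2) + (A(h/2) − A(h))/3 = 1.7205494501 − 0.0011079954 = 1.7194414547
Gap between inputs: 3.324e-03; correction applied: −0.0011079954.

1.719441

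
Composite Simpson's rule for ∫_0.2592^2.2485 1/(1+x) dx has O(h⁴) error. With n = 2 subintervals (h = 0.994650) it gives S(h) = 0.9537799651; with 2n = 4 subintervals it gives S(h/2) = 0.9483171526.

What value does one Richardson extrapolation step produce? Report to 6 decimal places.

0.947953

Method order is 4; weight 2^4 = 16.
Top: 16(0.9483171526) − (0.9537799651) = 14.2192944765
14.2192944765 ÷ 15 = 0.9479529651
Shift from A(h/2): −0.0003641875.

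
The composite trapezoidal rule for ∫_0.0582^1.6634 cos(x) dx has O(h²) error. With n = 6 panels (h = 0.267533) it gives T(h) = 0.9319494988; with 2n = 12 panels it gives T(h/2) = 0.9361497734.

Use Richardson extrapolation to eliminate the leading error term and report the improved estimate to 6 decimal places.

Error is O(h^2); halving h shrinks it by 2^2 = 4.
Numerator 4*A(h/2) − A(h) = 4*0.9361497734 − 0.9319494988 = 2.8126495948
Divide by 2^2 − 1 = 3.
So the Richardson estimate is 0.9375498649.

0.937550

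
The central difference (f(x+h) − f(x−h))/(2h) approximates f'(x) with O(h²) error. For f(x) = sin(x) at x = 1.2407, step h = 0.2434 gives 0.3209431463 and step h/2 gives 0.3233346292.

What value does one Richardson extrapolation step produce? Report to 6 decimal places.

0.324132

With r = 2 the leading error scales as h^2, so the weight is 2^2 = 4.
Top: 4(0.3233346292) − (0.3209431463) = 0.9723953705
Denominator 4 − 1 = 3.
0.9723953705 ÷ 3 = 0.3241317902
Shift from A(h/2): +0.0007971610.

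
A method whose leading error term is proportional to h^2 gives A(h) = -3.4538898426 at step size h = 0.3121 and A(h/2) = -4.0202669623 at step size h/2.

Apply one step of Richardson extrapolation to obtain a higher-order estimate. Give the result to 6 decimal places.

-4.209059

Leading term ∝ h^2; use weight 4 = 2^2.
4·(-4.0202669623) = -16.0810678492; subtract (-3.4538898426) → -12.6271780066
Denominator 4 − 1 = 3.
Result: -4.2090593355
Correction |R − A(h/2)| = 1.888e-01; gap |A(h/2) − A(h)| = 5.664e-01.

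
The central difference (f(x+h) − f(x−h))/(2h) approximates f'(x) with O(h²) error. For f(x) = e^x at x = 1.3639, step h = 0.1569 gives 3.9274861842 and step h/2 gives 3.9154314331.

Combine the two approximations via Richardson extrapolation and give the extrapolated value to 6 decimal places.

Error is O(h^2); halving h shrinks it by 2^2 = 4.
Numerator 4·A(h/2) − A(h) = 4·3.9154314331 − 3.9274861842 = 11.7342395482
Extrapolated: 11.7342395482 / 3 = 3.9114131827

3.911413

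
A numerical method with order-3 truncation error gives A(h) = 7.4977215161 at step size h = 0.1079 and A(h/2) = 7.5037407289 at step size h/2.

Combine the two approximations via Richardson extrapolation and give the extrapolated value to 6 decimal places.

Method order is 3; weight 2^3 = 8.
8 × 7.5037407289 = 60.0299258312; 60.0299258312 − 7.4977215161 = 52.5322043151
R = 52.5322043151/7 = 7.5046006164

7.504601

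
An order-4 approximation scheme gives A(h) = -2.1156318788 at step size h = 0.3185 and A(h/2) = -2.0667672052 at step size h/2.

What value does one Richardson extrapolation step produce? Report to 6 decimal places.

-2.063510

r = 4: numerator weight 16, denominator 15.
16*(-2.0667672052) = -33.0682752832; (-33.0682752832) − (-2.1156318788) = -30.9526434044
Denominator 16 − 1 = 15.
So the Richardson estimate is -2.0635095603.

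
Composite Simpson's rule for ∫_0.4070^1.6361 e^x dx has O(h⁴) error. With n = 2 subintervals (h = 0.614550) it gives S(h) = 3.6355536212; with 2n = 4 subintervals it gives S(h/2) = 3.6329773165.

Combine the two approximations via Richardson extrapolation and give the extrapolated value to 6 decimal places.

3.632806

With r = 4 the leading error scales as h^4, so the weight is 2^4 = 16.
16×3.6329773165 = 58.1276370640; subtract 3.6355536212 → 54.4920834428
Divide by 2^4 − 1 = 15.
R = 54.4920834428/15 = 3.6328055629
Shift from A(h/2): −0.0001717536.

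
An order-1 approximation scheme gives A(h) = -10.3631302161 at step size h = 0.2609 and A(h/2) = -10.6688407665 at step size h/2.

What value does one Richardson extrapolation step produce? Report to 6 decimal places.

With r = 1 the leading error scales as h^1, so the weight is 2^1 = 2.
2 × (-10.6688407665) − (-10.3631302161) = -10.9745513169
(-10.9745513169) ÷ 1 = -10.9745513169
Gap between inputs: 3.057e-01; correction applied: −0.3057105504.

-10.974551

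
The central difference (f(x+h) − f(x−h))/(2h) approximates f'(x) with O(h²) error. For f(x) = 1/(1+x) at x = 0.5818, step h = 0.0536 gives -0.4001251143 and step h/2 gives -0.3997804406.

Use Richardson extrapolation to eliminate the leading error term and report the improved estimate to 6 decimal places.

Error is O(h^2); halving h shrinks it by 2^2 = 4.
Top: 4(-0.3997804406) − (-0.4001251143) = -1.1989966481
Divide by 2^2 − 1 = 3.
(-1.1989966481) ÷ 3 = -0.3996655494

-0.399666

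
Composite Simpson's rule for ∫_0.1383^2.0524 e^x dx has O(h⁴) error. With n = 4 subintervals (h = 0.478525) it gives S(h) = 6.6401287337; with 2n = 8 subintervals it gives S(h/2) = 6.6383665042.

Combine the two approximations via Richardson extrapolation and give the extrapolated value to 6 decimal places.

6.638249

r = 4, so 2^r = 16.
16×6.6383665042 − 6.6401287337 = 99.5737353335
Extrapolated: 99.5737353335 / 15 = 6.6382490222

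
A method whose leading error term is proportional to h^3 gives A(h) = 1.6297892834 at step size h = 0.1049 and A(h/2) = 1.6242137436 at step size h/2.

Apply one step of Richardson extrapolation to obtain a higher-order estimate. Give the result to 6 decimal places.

1.623417

Leading term ∝ h^3; use weight 8 = 2^3.
8*1.6242137436 = 12.9937099488; 12.9937099488 − 1.6297892834 = 11.3639206654
Divide by 2^3 − 1 = 7.
11.3639206654 ÷ 7 = 1.6234172379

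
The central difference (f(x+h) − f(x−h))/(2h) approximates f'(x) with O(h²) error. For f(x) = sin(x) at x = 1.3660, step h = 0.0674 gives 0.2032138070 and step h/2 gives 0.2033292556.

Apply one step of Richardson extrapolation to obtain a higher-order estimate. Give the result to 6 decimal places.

0.203368

r = 2: numerator weight 4, denominator 3.
4*0.2033292556 = 0.8133170224; 0.8133170224 − 0.2032138070 = 0.6101032154
Extrapolated: 0.6101032154 / 3 = 0.2033677385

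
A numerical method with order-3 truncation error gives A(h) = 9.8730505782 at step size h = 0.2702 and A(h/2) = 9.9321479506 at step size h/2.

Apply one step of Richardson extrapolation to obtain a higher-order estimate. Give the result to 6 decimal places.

9.940590

Error is O(h^3); halving h shrinks it by 2^3 = 8.
8*9.9321479506 = 79.4571836048; subtract 9.8730505782 → 69.5841330266
Divide by 2^3 − 1 = 7.
R = 69.5841330266/7 = 9.9405904324
Shift from A(h/2): +0.0084424818.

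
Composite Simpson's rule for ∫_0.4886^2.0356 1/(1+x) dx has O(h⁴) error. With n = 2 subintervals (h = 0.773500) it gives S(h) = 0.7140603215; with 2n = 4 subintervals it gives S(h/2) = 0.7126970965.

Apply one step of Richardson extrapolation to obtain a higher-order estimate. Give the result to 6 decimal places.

Order 4 gives 2^r = 16 and 2^r − 1 = 15.
Weighted: 11.4031535440 − 0.7140603215 = 10.6890932225
Extrapolated: 10.6890932225 / 15 = 0.7126062148

0.712606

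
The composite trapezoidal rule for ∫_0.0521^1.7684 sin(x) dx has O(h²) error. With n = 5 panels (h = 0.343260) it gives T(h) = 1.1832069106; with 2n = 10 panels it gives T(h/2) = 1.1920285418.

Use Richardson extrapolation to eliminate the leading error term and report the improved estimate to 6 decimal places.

1.194969

r = 2, so 2^r = 4.
Weighted: 4.7681141672 − 1.1832069106 = 3.5849072566
Extrapolated: 3.5849072566 / 3 = 1.1949690855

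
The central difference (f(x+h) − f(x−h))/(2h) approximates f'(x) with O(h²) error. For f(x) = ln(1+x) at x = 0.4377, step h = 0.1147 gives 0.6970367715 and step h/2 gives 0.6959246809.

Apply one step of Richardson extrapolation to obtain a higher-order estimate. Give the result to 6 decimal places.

r = 2, so 2^r = 4.
4·0.6959246809 − 0.6970367715 = 2.0866619521
R = 2.0866619521/3 = 0.6955539840
Correction |R − A(h/2)| = 3.707e-04; gap |A(h/2) − A(h)| = 1.112e-03.

0.695554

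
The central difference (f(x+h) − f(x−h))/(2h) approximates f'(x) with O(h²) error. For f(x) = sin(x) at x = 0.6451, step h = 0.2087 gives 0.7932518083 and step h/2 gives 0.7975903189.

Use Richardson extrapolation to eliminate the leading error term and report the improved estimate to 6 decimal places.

r = 2, so 2^r = 4.
4 × 0.7975903189 − 0.7932518083 = 2.3971094673
Divide by 2^2 − 1 = 3.
(4 × 0.7975903189 − 0.7932518083)/(4 − 1) = 0.7990364891
Gap between inputs: 4.339e-03; correction applied: +0.0014461702.

0.799036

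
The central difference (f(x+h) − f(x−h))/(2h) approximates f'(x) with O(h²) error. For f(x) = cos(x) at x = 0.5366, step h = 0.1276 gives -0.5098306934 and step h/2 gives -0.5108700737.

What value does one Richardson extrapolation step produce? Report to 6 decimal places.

-0.511217

r = 2, so 2^r = 4.
Difference of the inputs: -0.5108700737 − (-0.5098306934) = -0.0010393803
Divide by 2^2 − 1 = 3: (-0.0010393803)/3 = -0.0003464601
R = A(h/2) + (A(h/2) − A(h))/3 = -0.5108700737 − 0.0003464601 = -0.5112165338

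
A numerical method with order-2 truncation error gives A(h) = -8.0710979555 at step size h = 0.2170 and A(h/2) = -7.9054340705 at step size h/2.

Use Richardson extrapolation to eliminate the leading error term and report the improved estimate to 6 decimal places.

-7.850213

Error is O(h^2); halving h shrinks it by 2^2 = 4.
Top: 4(-7.9054340705) − (-8.0710979555) = -23.5506383265
(-23.5506383265) ÷ 3 = -7.8502127755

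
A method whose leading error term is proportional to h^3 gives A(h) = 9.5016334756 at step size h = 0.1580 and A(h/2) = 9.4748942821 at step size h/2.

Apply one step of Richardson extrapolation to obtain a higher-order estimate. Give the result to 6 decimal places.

Method order is 3; weight 2^3 = 8.
8×9.4748942821 − 9.5016334756 = 66.2975207812
Denominator 8 − 1 = 7.
(8×9.4748942821 − 9.5016334756)/(8 − 1) = 9.4710743973

9.471074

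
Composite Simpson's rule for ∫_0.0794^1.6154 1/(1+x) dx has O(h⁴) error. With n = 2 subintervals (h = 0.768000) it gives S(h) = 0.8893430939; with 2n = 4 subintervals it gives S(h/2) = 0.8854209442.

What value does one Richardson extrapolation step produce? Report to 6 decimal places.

0.885159

The method has order 4: 2^4 = 16.
16×0.8854209442 = 14.1667351072; 14.1667351072 − 0.8893430939 = 13.2773920133
(16×0.8854209442 − 0.8893430939)/(16 − 1) = 0.8851594676
Correction |R − A(h/2)| = 2.615e-04; gap |A(h/2) − A(h)| = 3.922e-03.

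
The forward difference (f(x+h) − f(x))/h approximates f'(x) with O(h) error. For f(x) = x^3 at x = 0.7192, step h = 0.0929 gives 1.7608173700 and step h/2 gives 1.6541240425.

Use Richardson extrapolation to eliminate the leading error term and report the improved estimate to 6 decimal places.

Order 1 gives 2^r = 2 and 2^r − 1 = 1.
2×1.6541240425 = 3.3082480850; subtract 1.7608173700 → 1.5474307150
Denominator 2 − 1 = 1.
So the Richardson estimate is 1.5474307150.

1.547431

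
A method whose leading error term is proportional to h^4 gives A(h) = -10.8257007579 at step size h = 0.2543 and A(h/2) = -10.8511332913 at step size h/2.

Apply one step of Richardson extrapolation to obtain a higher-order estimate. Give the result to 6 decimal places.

-10.852829

Order 4 gives 2^r = 16 and 2^r − 1 = 15.
16 × (-10.8511332913) = -173.6181326608; (-173.6181326608) − (-10.8257007579) = -162.7924319029
(-162.7924319029) ÷ 15 = -10.8528287935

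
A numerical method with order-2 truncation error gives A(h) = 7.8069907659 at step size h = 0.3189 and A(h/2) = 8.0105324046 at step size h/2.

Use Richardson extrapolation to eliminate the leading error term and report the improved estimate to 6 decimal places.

r = 2: numerator weight 4, denominator 3.
Numerator 4*A(h/2) − A(h) = 4*8.0105324046 − 7.8069907659 = 24.2351388525
Denominator 4 − 1 = 3.
Result: 8.0783796175
Shift from A(h/2): +0.0678472129.

8.078380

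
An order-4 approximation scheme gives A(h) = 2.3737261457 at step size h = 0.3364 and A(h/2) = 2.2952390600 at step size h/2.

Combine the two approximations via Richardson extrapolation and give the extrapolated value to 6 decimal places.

2.290007

With r = 4 the leading error scales as h^4, so the weight is 2^4 = 16.
16·2.2952390600 − 2.3737261457 = 34.3500988143
(16·2.2952390600 − 2.3737261457)/(16 − 1) = 2.2900065876
Correction |R − A(h/2)| = 5.232e-03; gap |A(h/2) − A(h)| = 7.849e-02.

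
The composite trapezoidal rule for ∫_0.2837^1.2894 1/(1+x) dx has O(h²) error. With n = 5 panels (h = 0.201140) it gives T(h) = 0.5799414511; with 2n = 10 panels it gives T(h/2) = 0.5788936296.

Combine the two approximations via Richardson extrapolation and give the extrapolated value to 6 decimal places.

0.578544

Method order is 2; weight 2^2 = 4.
4*0.5788936296 = 2.3155745184; subtract 0.5799414511 → 1.7356330673
Denominator 4 − 1 = 3.
(4*0.5788936296 − 0.5799414511)/(4 − 1) = 0.5785443558
Shift from A(h/2): −0.0003492738.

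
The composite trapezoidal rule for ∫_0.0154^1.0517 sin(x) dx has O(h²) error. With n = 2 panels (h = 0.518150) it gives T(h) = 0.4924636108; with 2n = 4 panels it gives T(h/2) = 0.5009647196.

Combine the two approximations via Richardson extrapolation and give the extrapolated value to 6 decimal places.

r = 2: numerator weight 4, denominator 3.
4*0.5009647196 − 0.4924636108 = 1.5113952676
Denominator 4 − 1 = 3.
R = 1.5113952676/3 = 0.5037984225
Correction |R − A(h/2)| = 2.834e-03; gap |A(h/2) − A(h)| = 8.501e-03.

0.503798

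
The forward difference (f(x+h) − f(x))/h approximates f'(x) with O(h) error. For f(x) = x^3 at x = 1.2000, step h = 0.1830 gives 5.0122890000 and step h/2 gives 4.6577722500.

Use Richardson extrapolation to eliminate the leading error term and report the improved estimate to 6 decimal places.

Leading term ∝ h^1; use weight 2 = 2^1.
2*4.6577722500 − 5.0122890000 = 4.3032555000
Denominator 2 − 1 = 1.
Result: 4.3032555000

4.303255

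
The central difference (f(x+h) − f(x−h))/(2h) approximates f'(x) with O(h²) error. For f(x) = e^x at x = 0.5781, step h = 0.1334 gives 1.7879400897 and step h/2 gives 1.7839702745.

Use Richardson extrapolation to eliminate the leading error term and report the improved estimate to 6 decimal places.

With r = 2 the leading error scales as h^2, so the weight is 2^2 = 4.
4*1.7839702745 = 7.1358810980; 7.1358810980 − 1.7879400897 = 5.3479410083
Divide by 2^2 − 1 = 3.
Extrapolated: 5.3479410083 / 3 = 1.7826470028

1.782647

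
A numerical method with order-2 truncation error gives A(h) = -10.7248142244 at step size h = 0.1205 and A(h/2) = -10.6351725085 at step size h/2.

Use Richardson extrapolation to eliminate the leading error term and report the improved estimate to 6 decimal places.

r = 2: numerator weight 4, denominator 3.
Numerator 4·A(h/2) − A(h) = 4·(-10.6351725085) − (-10.7248142244) = -31.8158758096
Divide by 2^2 − 1 = 3.
(-31.8158758096) ÷ 3 = -10.6052919365

-10.605292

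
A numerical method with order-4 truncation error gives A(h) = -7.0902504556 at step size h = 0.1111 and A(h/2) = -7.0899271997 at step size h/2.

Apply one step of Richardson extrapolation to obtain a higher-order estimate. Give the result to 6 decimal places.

-7.089906

r = 4, so 2^r = 16.
Numerator 16·A(h/2) − A(h) = 16·(-7.0899271997) − (-7.0902504556) = -106.3485847396
(-106.3485847396) ÷ 15 = -7.0899056493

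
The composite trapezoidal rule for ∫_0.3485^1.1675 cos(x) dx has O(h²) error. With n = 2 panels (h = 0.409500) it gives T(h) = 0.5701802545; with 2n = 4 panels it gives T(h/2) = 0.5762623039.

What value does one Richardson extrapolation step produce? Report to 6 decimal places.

0.578290

Leading term ∝ h^2; use weight 4 = 2^2.
Weighted: 2.3050492156 − 0.5701802545 = 1.7348689611
Denominator 4 − 1 = 3.
(4 × 0.5762623039 − 0.5701802545)/(4 − 1) = 0.5782896537
Gap between inputs: 6.082e-03; correction applied: +0.0020273498.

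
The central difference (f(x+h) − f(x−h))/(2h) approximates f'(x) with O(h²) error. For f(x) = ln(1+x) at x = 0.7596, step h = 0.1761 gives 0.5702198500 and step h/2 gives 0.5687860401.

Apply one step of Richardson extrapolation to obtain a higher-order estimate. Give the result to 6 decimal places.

0.568308

Method order is 2; weight 2^2 = 4.
2^2·A(h/2) = 2.2751441604; minus A(h) gives 1.7049243104.
Divide by 2^2 − 1 = 3.
Result: 0.5683081035
Gap between inputs: 1.434e-03; correction applied: −0.0004779366.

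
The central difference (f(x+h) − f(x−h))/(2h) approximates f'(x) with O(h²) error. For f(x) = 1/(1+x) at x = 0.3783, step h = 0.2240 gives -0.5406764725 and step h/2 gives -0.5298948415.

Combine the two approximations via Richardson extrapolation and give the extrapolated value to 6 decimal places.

r = 2: numerator weight 4, denominator 3.
A(h/2) − A(h) = -0.5298948415 − (-0.5406764725) = 0.0107816310
Correction (A(h/2) − A(h))/(4 − 1) = 0.0107816310/3 = 0.0035938770
R = -0.5298948415 + 0.0035938770 = -0.5263009645

-0.526301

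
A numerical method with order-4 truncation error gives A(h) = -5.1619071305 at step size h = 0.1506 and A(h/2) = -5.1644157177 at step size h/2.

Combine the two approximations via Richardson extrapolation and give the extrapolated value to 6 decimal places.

-5.164583

Method order is 4; weight 2^4 = 16.
Top: 16(-5.1644157177) − (-5.1619071305) = -77.4687443527
Divide by 2^4 − 1 = 15.
Result: -5.1645829568
Shift from A(h/2): −0.0001672391.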